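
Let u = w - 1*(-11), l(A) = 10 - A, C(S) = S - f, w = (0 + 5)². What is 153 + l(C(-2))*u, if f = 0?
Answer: 585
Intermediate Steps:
w = 25 (w = 5² = 25)
C(S) = S (C(S) = S - 1*0 = S + 0 = S)
u = 36 (u = 25 - 1*(-11) = 25 + 11 = 36)
153 + l(C(-2))*u = 153 + (10 - 1*(-2))*36 = 153 + (10 + 2)*36 = 153 + 12*36 = 153 + 432 = 585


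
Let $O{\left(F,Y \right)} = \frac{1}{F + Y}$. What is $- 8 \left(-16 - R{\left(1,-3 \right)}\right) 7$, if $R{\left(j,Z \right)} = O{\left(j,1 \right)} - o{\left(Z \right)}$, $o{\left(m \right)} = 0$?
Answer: $924$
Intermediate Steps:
$R{\left(j,Z \right)} = \frac{1}{1 + j}$ ($R{\left(j,Z \right)} = \frac{1}{j + 1} - 0 = \frac{1}{1 + j} + 0 = \frac{1}{1 + j}$)
$- 8 \left(-16 - R{\left(1,-3 \right)}\right) 7 = - 8 \left(-16 - \frac{1}{1 + 1}\right) 7 = - 8 \left(-16 - \frac{1}{2}\right) 7 = \left(-8\right) \left(- \frac{33}{2}\right) 7 = 132 \cdot 7 = 924$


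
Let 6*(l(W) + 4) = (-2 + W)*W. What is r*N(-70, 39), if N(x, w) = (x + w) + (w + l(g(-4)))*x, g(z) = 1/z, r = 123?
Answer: -4895523/16 ≈ -3.0597e+5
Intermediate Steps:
l(W) = -4 + W*(-2 + W)/6 (l(W) = -4 + ((-2 + W)*W)/6 = -4 + (W*(-2 + W))/6 = -4 + W*(-2 + W)/6)
N(x, w) = w + x + x*(-125/32 + w) (N(x, w) = (x + w) + (w + (-4 - ⅓/(-4) + (1/(-4))²/6))*x = (w + x) + (w + (-4 - ⅓*(-¼) + (-¼)²/6))*x = (w + x) + (w + (-4 + 1/12 + (⅙)*(1/16)))*x = (w + x) + (w + (-4 + 1/12 + 1/96))*x = (w + x) + (w - 125/32)*x = (w + x) + (-125/32 + w)*x = (w + x) + x*(-125/32 + w) = w + x + x*(-125/32 + w))
r*N(-70, 39) = 123*(39 - 93/32*(-70) + 39*(-70)) = 123*(39 + 3255/16 - 2730) = 123*(-39801/16) = -4895523/16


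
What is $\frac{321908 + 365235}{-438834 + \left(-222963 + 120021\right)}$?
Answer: $- \frac{687143}{541776} \approx -1.2683$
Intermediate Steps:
$\frac{321908 + 365235}{-438834 + \left(-222963 + 120021\right)} = \frac{687143}{-438834 - 102942} = \frac{687143}{-541776} = 687143 \left(- \frac{1}{541776}\right) = - \frac{687143}{541776}$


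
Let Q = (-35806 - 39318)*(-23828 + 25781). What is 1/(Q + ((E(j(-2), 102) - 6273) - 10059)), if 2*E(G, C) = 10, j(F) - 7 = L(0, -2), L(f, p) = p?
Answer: -1/146733499 ≈ -6.8151e-9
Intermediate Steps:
j(F) = 5 (j(F) = 7 - 2 = 5)
E(G, C) = 5 (E(G, C) = (½)*10 = 5)
Q = -146717172 (Q = -75124*1953 = -146717172)
1/(Q + ((E(j(-2), 102) - 6273) - 10059)) = 1/(-146717172 + ((5 - 6273) - 10059)) = 1/(-146717172 + (-6268 - 10059)) = 1/(-146717172 - 16327) = 1/(-146733499) = -1/146733499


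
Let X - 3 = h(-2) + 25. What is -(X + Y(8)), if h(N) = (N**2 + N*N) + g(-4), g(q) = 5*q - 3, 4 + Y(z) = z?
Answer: -17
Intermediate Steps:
Y(z) = -4 + z
g(q) = -3 + 5*q
h(N) = -23 + 2*N**2 (h(N) = (N**2 + N*N) + (-3 + 5*(-4)) = (N**2 + N**2) + (-3 - 20) = 2*N**2 - 23 = -23 + 2*N**2)
X = 13 (X = 3 + ((-23 + 2*(-2)**2) + 25) = 3 + ((-23 + 2*4) + 25) = 3 + ((-23 + 8) + 25) = 3 + (-15 + 25) = 3 + 10 = 13)
-(X + Y(8)) = -(13 + (-4 + 8)) = -(13 + 4) = -1*17 = -17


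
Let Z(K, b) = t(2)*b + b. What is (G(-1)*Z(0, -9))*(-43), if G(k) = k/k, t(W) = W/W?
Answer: 774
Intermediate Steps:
t(W) = 1
G(k) = 1
Z(K, b) = 2*b (Z(K, b) = 1*b + b = b + b = 2*b)
(G(-1)*Z(0, -9))*(-43) = (1*(2*(-9)))*(-43) = (1*(-18))*(-43) = -18*(-43) = 774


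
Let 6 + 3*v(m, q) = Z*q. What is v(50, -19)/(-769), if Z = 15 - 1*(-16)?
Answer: 595/2307 ≈ 0.25791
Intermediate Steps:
Z = 31 (Z = 15 + 16 = 31)
v(m, q) = -2 + 31*q/3 (v(m, q) = -2 + (31*q)/3 = -2 + 31*q/3)
v(50, -19)/(-769) = (-2 + (31/3)*(-19))/(-769) = (-2 - 589/3)*(-1/769) = -595/3*(-1/769) = 595/2307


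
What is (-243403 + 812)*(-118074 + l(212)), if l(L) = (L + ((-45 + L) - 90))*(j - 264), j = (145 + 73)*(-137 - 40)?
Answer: 2752370530884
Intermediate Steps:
j = -38586 (j = 218*(-177) = -38586)
l(L) = 5244750 - 77700*L (l(L) = (L + ((-45 + L) - 90))*(-38586 - 264) = (L + (-135 + L))*(-38850) = (-135 + 2*L)*(-38850) = 5244750 - 77700*L)
(-243403 + 812)*(-118074 + l(212)) = (-243403 + 812)*(-118074 + (5244750 - 77700*212)) = -242591*(-118074 + (5244750 - 16472400)) = -242591*(-118074 - 11227650) = -242591*(-11345724) = 2752370530884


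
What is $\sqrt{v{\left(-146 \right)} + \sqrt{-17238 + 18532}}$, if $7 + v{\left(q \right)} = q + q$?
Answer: $\sqrt{-299 + \sqrt{1294}} \approx 16.218 i$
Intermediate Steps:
$v{\left(q \right)} = -7 + 2 q$ ($v{\left(q \right)} = -7 + \left(q + q\right) = -7 + 2 q$)
$\sqrt{v{\left(-146 \right)} + \sqrt{-17238 + 18532}} = \sqrt{\left(-7 + 2 \left(-146\right)\right) + \sqrt{-17238 + 18532}} = \sqrt{\left(-7 - 292\right) + \sqrt{1294}} = \sqrt{-299 + \sqrt{1294}}$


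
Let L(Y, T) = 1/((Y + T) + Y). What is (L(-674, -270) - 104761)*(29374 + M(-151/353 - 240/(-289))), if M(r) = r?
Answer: -507948576485660261/165063506 ≈ -3.0773e+9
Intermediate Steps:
L(Y, T) = 1/(T + 2*Y) (L(Y, T) = 1/((T + Y) + Y) = 1/(T + 2*Y))
(L(-674, -270) - 104761)*(29374 + M(-151/353 - 240/(-289))) = (1/(-270 + 2*(-674)) - 104761)*(29374 + (-151/353 - 240/(-289))) = (1/(-270 - 1348) - 104761)*(29374 + (-151*1/353 - 240*(-1/289))) = (1/(-1618) - 104761)*(29374 + (-151/353 + 240/289)) = (-1/1618 - 104761)*(29374 + 41081/102017) = -169503299/1618*2996688439/102017 = -507948576485660261/165063506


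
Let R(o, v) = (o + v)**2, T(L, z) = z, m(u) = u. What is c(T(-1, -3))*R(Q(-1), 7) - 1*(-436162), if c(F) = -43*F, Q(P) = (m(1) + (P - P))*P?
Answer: 440806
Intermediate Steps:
Q(P) = P (Q(P) = (1 + (P - P))*P = (1 + 0)*P = 1*P = P)
c(T(-1, -3))*R(Q(-1), 7) - 1*(-436162) = (-43*(-3))*(-1 + 7)**2 - 1*(-436162) = 129*6**2 + 436162 = 129*36 + 436162 = 4644 + 436162 = 440806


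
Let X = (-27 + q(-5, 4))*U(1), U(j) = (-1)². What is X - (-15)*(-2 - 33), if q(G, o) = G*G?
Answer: -527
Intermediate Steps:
q(G, o) = G²
U(j) = 1
X = -2 (X = (-27 + (-5)²)*1 = (-27 + 25)*1 = -2*1 = -2)
X - (-15)*(-2 - 33) = -2 - (-15)*(-2 - 33) = -2 - (-15)*(-35) = -2 - 1*525 = -2 - 525 = -527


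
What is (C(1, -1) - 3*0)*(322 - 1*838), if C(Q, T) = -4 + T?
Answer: 2580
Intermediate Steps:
(C(1, -1) - 3*0)*(322 - 1*838) = ((-4 - 1) - 3*0)*(322 - 1*838) = (-5 + 0)*(322 - 838) = -5*(-516) = 2580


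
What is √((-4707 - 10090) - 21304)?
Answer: I*√36101 ≈ 190.0*I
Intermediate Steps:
√((-4707 - 10090) - 21304) = √(-14797 - 21304) = √(-36101) = I*√36101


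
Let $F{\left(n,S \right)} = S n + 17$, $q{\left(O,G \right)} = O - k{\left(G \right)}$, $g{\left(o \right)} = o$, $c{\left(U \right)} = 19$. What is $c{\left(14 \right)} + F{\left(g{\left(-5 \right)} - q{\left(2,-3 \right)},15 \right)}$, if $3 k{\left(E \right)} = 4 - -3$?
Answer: $-34$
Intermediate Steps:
$k{\left(E \right)} = \frac{7}{3}$ ($k{\left(E \right)} = \frac{4 - -3}{3} = \frac{4 + 3}{3} = \frac{1}{3} \cdot 7 = \frac{7}{3}$)
$q{\left(O,G \right)} = - \frac{7}{3} + O$ ($q{\left(O,G \right)} = O - \frac{7}{3} = - \frac{7}{3} + O$)
$F{\left(n,S \right)} = 17 + S n$
$c{\left(14 \right)} + F{\left(g{\left(-5 \right)} - q{\left(2,-3 \right)},15 \right)} = 19 + \left(17 + 15 \left(-5 - \left(- \frac{7}{3} + 2\right)\right)\right) = 19 + \left(17 + 15 \left(-5 - - \frac{1}{3}\right)\right) = 19 + \left(17 + 15 \left(-5 + \frac{1}{3}\right)\right) = 19 + \left(17 + 15 \left(- \frac{14}{3}\right)\right) = 19 + \left(17 - 70\right) = 19 - 53 = -34$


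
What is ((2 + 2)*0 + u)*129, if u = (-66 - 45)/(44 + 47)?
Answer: -14319/91 ≈ -157.35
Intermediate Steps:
u = -111/91 ≈ -1.2198
((2 + 2)*0 + u)*129 = ((2 + 2)*0 - 111/91)*129 = (4*0 - 111/91)*129 = (0 - 111/91)*129 = -111/91*129 = -14319/91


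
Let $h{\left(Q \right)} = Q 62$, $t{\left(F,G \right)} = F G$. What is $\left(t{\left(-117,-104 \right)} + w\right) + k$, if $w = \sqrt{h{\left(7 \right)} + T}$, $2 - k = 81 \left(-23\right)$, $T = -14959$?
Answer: $14033 + 5 i \sqrt{581} \approx 14033.0 + 120.52 i$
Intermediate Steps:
$h{\left(Q \right)} = 62 Q$
$k = 1865$ ($k = 2 - 81 \left(-23\right) = 2 - -1863 = 2 + 1863 = 1865$)
$w = 5 i \sqrt{581}$ ($w = \sqrt{62 \cdot 7 - 14959} = \sqrt{434 - 14959} = \sqrt{-14525} = 5 i \sqrt{581} \approx 120.52 i$)
$\left(t{\left(-117,-104 \right)} + w\right) + k = \left(\left(-117\right) \left(-104\right) + 5 i \sqrt{581}\right) + 1865 = \left(12168 + 5 i \sqrt{581}\right) + 1865 = 14033 + 5 i \sqrt{581}$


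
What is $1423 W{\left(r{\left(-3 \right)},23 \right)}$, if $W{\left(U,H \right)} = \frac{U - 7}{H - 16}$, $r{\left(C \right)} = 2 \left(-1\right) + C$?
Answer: $- \frac{17076}{7} \approx -2439.4$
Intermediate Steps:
$r{\left(C \right)} = -2 + C$
$W{\left(U,H \right)} = \frac{-7 + U}{-16 + H}$
$1423 W{\left(r{\left(-3 \right)},23 \right)} = 1423 \frac{-7 - 5}{-16 + 23} = 1423 \frac{-7 - 5}{7} = 1423 \cdot \frac{1}{7} \left(-12\right) = 1423 \left(- \frac{12}{7}\right) = - \frac{17076}{7}$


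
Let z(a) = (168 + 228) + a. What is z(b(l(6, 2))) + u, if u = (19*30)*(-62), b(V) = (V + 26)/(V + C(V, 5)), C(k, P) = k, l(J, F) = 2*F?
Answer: -139761/4 ≈ -34940.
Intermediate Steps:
b(V) = (26 + V)/(2*V) (b(V) = (V + 26)/(V + V) = (26 + V)/((2*V)) = (26 + V)*(1/(2*V)) = (26 + V)/(2*V))
u = -35340 (u = 570*(-62) = -35340)
z(a) = 396 + a
z(b(l(6, 2))) + u = (396 + (26 + 2*2)/(2*((2*2)))) - 35340 = (396 + (½)*(26 + 4)/4) - 35340 = (396 + (½)*(¼)*30) - 35340 = (396 + 15/4) - 35340 = 1599/4 - 35340 = -139761/4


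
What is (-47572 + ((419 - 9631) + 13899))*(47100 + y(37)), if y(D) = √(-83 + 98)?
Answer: -2019883500 - 42885*√15 ≈ -2.0200e+9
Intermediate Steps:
y(D) = √15
(-47572 + ((419 - 9631) + 13899))*(47100 + y(37)) = (-47572 + ((419 - 9631) + 13899))*(47100 + √15) = (-47572 + (-9212 + 13899))*(47100 + √15) = (-47572 + 4687)*(47100 + √15) = -42885*(47100 + √15) = -2019883500 - 42885*√15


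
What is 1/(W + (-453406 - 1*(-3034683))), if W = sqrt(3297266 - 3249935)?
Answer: 2581277/6662990903398 - 3*sqrt(5259)/6662990903398 ≈ 3.8737e-7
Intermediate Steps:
W = 3*sqrt(5259) (W = sqrt(47331) = 3*sqrt(5259) ≈ 217.56)
1/(W + (-453406 - 1*(-3034683))) = 1/(3*sqrt(5259) + (-453406 - 1*(-3034683))) = 1/(3*sqrt(5259) + (-453406 + 3034683)) = 1/(3*sqrt(5259) + 2581277) = 1/(2581277 + 3*sqrt(5259))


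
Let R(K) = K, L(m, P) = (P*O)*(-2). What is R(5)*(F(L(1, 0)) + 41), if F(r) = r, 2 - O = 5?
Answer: 205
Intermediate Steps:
O = -3 (O = 2 - 1*5 = 2 - 5 = -3)
L(m, P) = 6*P (L(m, P) = (P*(-3))*(-2) = -3*P*(-2) = 6*P)
R(5)*(F(L(1, 0)) + 41) = 5*(6*0 + 41) = 5*(0 + 41) = 5*41 = 205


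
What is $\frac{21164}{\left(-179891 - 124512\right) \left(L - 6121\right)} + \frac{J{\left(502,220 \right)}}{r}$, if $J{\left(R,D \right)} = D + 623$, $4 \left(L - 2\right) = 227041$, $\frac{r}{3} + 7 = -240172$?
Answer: $- \frac{1577016747429}{1346342897842855} \approx -0.0011713$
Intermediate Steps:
$r = -720537$ ($r = -21 + 3 \left(-240172\right) = -21 - 720516 = -720537$)
$L = \frac{227049}{4}$ ($L = 2 + \frac{1}{4} \cdot 227041 = 2 + \frac{227041}{4} = \frac{227049}{4} \approx 56762.0$)
$J{\left(R,D \right)} = 623 + D$
$\frac{21164}{\left(-179891 - 124512\right) \left(L - 6121\right)} + \frac{J{\left(502,220 \right)}}{r} = \frac{21164}{\left(-179891 - 124512\right) \left(\frac{227049}{4} - 6121\right)} + \frac{623 + 220}{-720537} = \frac{21164}{\left(-304403\right) \frac{202565}{4}} + 843 \left(- \frac{1}{720537}\right) = \frac{21164}{- \frac{61661393695}{4}} - \frac{281}{240179} = 21164 \left(- \frac{4}{61661393695}\right) - \frac{281}{240179} = - \frac{7696}{5605581245} - \frac{281}{240179} = - \frac{1577016747429}{1346342897842855}$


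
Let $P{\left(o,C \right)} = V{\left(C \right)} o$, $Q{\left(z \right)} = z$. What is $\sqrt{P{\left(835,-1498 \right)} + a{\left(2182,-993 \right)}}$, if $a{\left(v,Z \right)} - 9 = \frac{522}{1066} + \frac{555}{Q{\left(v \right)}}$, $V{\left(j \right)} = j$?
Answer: $\frac{i \sqrt{1691838159283042654}}{1163006} \approx 1118.4 i$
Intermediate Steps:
$P{\left(o,C \right)} = C o$
$a{\left(v,Z \right)} = \frac{5058}{533} + \frac{555}{v}$ ($a{\left(v,Z \right)} = 9 + \left(\frac{522}{1066} + \frac{555}{v}\right) = 9 + \left(522 \cdot \frac{1}{1066} + \frac{555}{v}\right) = 9 + \left(\frac{261}{533} + \frac{555}{v}\right) = \frac{5058}{533} + \frac{555}{v}$)
$\sqrt{P{\left(835,-1498 \right)} + a{\left(2182,-993 \right)}} = \sqrt{\left(-1498\right) 835 + \left(\frac{5058}{533} + \frac{555}{2182}\right)} = \sqrt{-1250830 + \left(\frac{5058}{533} + 555 \cdot \frac{1}{2182}\right)} = \sqrt{-1250830 + \left(\frac{5058}{533} + \frac{555}{2182}\right)} = \sqrt{-1250830 + \frac{11332371}{1163006}} = \sqrt{- \frac{1454711462609}{1163006}} = \frac{i \sqrt{1691838159283042654}}{1163006}$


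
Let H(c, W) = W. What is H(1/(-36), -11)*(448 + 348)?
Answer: -8756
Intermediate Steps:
H(1/(-36), -11)*(448 + 348) = -11*(448 + 348) = -11*796 = -8756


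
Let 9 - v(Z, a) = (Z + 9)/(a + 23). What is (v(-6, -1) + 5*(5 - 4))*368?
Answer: 56120/11 ≈ 5101.8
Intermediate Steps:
v(Z, a) = 9 - (9 + Z)/(23 + a) (v(Z, a) = 9 - (Z + 9)/(a + 23) = 9 - (9 + Z)/(23 + a))
(v(-6, -1) + 5*(5 - 4))*368 = ((198 - 1*(-6) + 9*(-1))/(23 - 1) + 5*(5 - 4))*368 = ((198 + 6 - 9)/22 + 5*1)*368 = ((1/22)*195 + 5)*368 = (195/22 + 5)*368 = (305/22)*368 = 56120/11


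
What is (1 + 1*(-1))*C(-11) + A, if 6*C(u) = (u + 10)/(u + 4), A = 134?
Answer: 134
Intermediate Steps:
C(u) = (10 + u)/(6*(4 + u)) (C(u) = ((u + 10)/(u + 4))/6 = ((10 + u)/(4 + u))/6 = (10 + u)/(6*(4 + u)))
(1 + 1*(-1))*C(-11) + A = (1 + 1*(-1))*((10 - 11)/(6*(4 - 11))) + 134 = (1 - 1)*((⅙)*(-1)/(-7)) + 134 = 0*((⅙)*(-⅐)*(-1)) + 134 = 0*(1/42) + 134 = 0 + 134 = 134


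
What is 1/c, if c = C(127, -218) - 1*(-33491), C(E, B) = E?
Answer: 1/33618 ≈ 2.9746e-5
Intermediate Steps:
c = 33618 (c = 127 - 1*(-33491) = 127 + 33491 = 33618)
1/c = 1/33618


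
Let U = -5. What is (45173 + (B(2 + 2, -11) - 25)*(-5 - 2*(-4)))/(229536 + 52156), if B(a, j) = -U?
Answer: 45113/281692 ≈ 0.16015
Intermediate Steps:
B(a, j) = 5 (B(a, j) = -1*(-5) = 5)
(45173 + (B(2 + 2, -11) - 25)*(-5 - 2*(-4)))/(229536 + 52156) = (45173 + (5 - 25)*(-5 - 2*(-4)))/(229536 + 52156) = (45173 - 20*(-5 + 8))/281692 = (45173 - 20*3)*(1/281692) = (45173 - 60)*(1/281692) = 45113*(1/281692) = 45113/281692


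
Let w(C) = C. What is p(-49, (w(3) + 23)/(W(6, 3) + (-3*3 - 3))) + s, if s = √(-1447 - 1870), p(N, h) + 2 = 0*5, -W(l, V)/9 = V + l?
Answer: -2 + I*√3317 ≈ -2.0 + 57.593*I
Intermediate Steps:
W(l, V) = -9*V - 9*l (W(l, V) = -9*(V + l) = -9*V - 9*l)
p(N, h) = -2 (p(N, h) = -2 + 0*5 = -2 + 0 = -2)
s = I*√3317 (s = √(-3317) = I*√3317 ≈ 57.593*I)
p(-49, (w(3) + 23)/(W(6, 3) + (-3*3 - 3))) + s = -2 + I*√3317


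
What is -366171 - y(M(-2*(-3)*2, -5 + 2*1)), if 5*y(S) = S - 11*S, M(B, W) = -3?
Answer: -366177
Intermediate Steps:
y(S) = -2*S (y(S) = (S - 11*S)/5 = (-10*S)/5 = -2*S)
-366171 - y(M(-2*(-3)*2, -5 + 2*1)) = -366171 - (-2)*(-3) = -366171 - 1*6 = -366171 - 6 = -366177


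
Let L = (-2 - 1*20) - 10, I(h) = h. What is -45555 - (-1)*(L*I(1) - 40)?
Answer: -45627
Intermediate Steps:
L = -32 (L = (-2 - 20) - 10 = -22 - 10 = -32)
-45555 - (-1)*(L*I(1) - 40) = -45555 - (-1)*(-32*1 - 40) = -45555 - (-1)*(-32 - 40) = -45555 - (-1)*(-72) = -45555 - 1*72 = -45555 - 72 = -45627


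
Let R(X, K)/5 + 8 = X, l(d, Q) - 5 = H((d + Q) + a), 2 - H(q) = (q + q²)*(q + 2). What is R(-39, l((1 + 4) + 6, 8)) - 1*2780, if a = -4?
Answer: -3015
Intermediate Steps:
H(q) = 2 - (2 + q)*(q + q²) (H(q) = 2 - (q + q²)*(q + 2) = 2 - (q + q²)*(2 + q) = 2 - (2 + q)*(q + q²))
l(d, Q) = 15 - (-4 + Q + d)³ - 3*(-4 + Q + d)² - 2*Q - 2*d (l(d, Q) = 5 + (2 - ((d + Q) - 4)³ - 3*((d + Q) - 4)² - 2*((d + Q) - 4)) = 5 + (2 - ((Q + d) - 4)³ - 3*((Q + d) - 4)² - 2*((Q + d) - 4)) = 5 + (2 - (-4 + Q + d)³ - 3*(-4 + Q + d)² - 2*(-4 + Q + d)) = 5 + (2 - (-4 + Q + d)³ - 3*(-4 + Q + d)² + (8 - 2*Q - 2*d)) = 5 + (10 - (-4 + Q + d)³ - 3*(-4 + Q + d)² - 2*Q - 2*d) = 15 - (-4 + Q + d)³ - 3*(-4 + Q + d)² - 2*Q - 2*d)
R(X, K) = -40 + 5*X
R(-39, l((1 + 4) + 6, 8)) - 1*2780 = (-40 + 5*(-39)) - 1*2780 = (-40 - 195) - 2780 = -235 - 2780 = -3015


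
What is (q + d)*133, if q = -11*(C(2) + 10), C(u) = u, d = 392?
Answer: 34580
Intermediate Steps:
q = -132 (q = -11*(2 + 10) = -11*12 = -132)
(q + d)*133 = (-132 + 392)*133 = 260*133 = 34580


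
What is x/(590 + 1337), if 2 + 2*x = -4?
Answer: -3/1927 ≈ -0.0015568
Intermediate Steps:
x = -3 (x = -1 + (½)*(-4) = -1 - 2 = -3)
x/(590 + 1337) = -3/(590 + 1337) = -3/1927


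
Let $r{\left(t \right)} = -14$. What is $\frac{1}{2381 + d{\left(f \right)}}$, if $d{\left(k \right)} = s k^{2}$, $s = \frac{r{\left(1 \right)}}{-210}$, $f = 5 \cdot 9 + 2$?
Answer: $\frac{15}{37924} \approx 0.00039553$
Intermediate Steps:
$f = 47$ ($f = 45 + 2 = 47$)
$s = \frac{1}{15}$ ($s = - \frac{14}{-210} = \left(-14\right) \left(- \frac{1}{210}\right) = \frac{1}{15} \approx 0.066667$)
$d{\left(k \right)} = \frac{k^{2}}{15}$
$\frac{1}{2381 + d{\left(f \right)}} = \frac{1}{2381 + \frac{47^{2}}{15}} = \frac{1}{2381 + \frac{1}{15} \cdot 2209} = \frac{1}{2381 + \frac{2209}{15}} = \frac{1}{\frac{37924}{15}} = \frac{15}{37924}$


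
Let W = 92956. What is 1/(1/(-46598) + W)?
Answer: 46598/4331563687 ≈ 1.0758e-5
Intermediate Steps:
1/(1/(-46598) + W) = 1/(1/(-46598) + 92956) = 1/(-1/46598 + 92956) = 1/(4331563687/46598) = 46598/4331563687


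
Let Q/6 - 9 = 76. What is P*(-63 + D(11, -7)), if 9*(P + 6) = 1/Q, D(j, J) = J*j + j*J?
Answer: 5975963/4590 ≈ 1302.0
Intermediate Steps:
Q = 510 (Q = 54 + 6*76 = 54 + 456 = 510)
D(j, J) = 2*J*j (D(j, J) = J*j + J*j = 2*J*j)
P = -27539/4590 (P = -6 + (⅑)/510 = -6 + (⅑)*(1/510) = -6 + 1/4590 = -27539/4590 ≈ -5.9998)
P*(-63 + D(11, -7)) = -27539*(-63 + 2*(-7)*11)/4590 = -27539*(-63 - 154)/4590 = -27539/4590*(-217) = 5975963/4590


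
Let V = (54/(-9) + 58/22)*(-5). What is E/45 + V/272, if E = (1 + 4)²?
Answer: 16625/26928 ≈ 0.61739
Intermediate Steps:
V = 185/11 (V = (54*(-⅑) + 58*(1/22))*(-5) = (-6 + 29/11)*(-5) = -37/11*(-5) = 185/11 ≈ 16.818)
E = 25 (E = 5² = 25)
E/45 + V/272 = 25/45 + (185/11)/272 = 25*(1/45) + (185/11)*(1/272) = 5/9 + 185/2992 = 16625/26928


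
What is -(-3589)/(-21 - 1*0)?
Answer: -3589/21 ≈ -170.90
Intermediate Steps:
-(-3589)/(-21 - 1*0) = -(-3589)/(-21 + 0) = -(-3589)/(-21) = -(-3589)*(-1)/21 = -97*37/21 = -3589/21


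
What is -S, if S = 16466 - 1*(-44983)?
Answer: -61449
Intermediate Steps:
S = 61449 (S = 16466 + 44983 = 61449)
-S = -1*61449 = -61449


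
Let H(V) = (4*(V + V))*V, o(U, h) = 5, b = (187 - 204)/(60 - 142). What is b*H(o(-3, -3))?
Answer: 1700/41 ≈ 41.463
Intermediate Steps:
b = 17/82 (b = -17/(-82) = -17*(-1/82) = 17/82 ≈ 0.20732)
H(V) = 8*V² (H(V) = (4*(2*V))*V = (8*V)*V = 8*V²)
b*H(o(-3, -3)) = 17*(8*5²)/82 = 17*(8*25)/82 = (17/82)*200 = 1700/41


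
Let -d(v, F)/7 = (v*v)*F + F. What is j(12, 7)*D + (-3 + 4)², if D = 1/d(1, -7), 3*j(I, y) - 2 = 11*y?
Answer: 373/294 ≈ 1.2687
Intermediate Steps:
d(v, F) = -7*F - 7*F*v² (d(v, F) = -7*((v*v)*F + F) = -7*(v²*F + F) = -7*(F*v² + F) = -7*(F + F*v²) = -7*F - 7*F*v²)
j(I, y) = ⅔ + 11*y/3 (j(I, y) = ⅔ + (11*y)/3 = ⅔ + 11*y/3)
D = 1/98 (D = 1/(-7*(-7)*(1 + 1²)) = 1/(-7*(-7)*(1 + 1)) = 1/(-7*(-7)*2) = 1/98 ≈ 0.010204)
j(12, 7)*D + (-3 + 4)² = (⅔ + (11/3)*7)*(1/98) + (-3 + 4)² = (⅔ + 77/3)*(1/98) + 1² = (79/3)*(1/98) + 1 = 79/294 + 1 = 373/294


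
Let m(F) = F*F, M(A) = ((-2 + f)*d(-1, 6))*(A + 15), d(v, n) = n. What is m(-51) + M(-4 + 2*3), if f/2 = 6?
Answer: 3621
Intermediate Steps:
f = 12 (f = 2*6 = 12)
M(A) = 900 + 60*A (M(A) = ((-2 + 12)*6)*(A + 15) = (10*6)*(15 + A) = 60*(15 + A) = 900 + 60*A)
m(F) = F²
m(-51) + M(-4 + 2*3) = (-51)² + (900 + 60*(-4 + 2*3)) = 2601 + (900 + 60*(-4 + 6)) = 2601 + (900 + 60*2) = 2601 + (900 + 120) = 2601 + 1020 = 3621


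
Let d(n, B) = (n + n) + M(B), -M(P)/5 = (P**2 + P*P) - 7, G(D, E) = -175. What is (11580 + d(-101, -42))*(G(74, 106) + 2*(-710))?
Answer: 9932065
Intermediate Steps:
M(P) = 35 - 10*P**2 (M(P) = -5*((P**2 + P*P) - 7) = -5*((P**2 + P**2) - 7) = -5*(2*P**2 - 7) = -5*(-7 + 2*P**2) = 35 - 10*P**2)
d(n, B) = 35 - 10*B**2 + 2*n (d(n, B) = (n + n) + (35 - 10*B**2) = 2*n + (35 - 10*B**2) = 35 - 10*B**2 + 2*n)
(11580 + d(-101, -42))*(G(74, 106) + 2*(-710)) = (11580 + (35 - 10*(-42)**2 + 2*(-101)))*(-175 + 2*(-710)) = (11580 + (35 - 10*1764 - 202))*(-175 - 1420) = (11580 + (35 - 17640 - 202))*(-1595) = (11580 - 17807)*(-1595) = -6227*(-1595) = 9932065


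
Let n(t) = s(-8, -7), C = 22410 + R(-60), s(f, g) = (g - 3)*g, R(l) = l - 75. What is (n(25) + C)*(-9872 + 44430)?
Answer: 772198510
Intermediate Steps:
R(l) = -75 + l
s(f, g) = g*(-3 + g) (s(f, g) = (-3 + g)*g = g*(-3 + g))
C = 22275 (C = 22410 + (-75 - 60) = 22410 - 135 = 22275)
n(t) = 70 (n(t) = -7*(-3 - 7) = -7*(-10) = 70)
(n(25) + C)*(-9872 + 44430) = (70 + 22275)*(-9872 + 44430) = 22345*34558 = 772198510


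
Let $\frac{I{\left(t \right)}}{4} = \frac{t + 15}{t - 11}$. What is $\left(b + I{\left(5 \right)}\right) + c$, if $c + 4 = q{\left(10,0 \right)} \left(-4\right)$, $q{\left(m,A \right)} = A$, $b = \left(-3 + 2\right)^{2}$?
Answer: $- \frac{49}{3} \approx -16.333$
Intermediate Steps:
$I{\left(t \right)} = \frac{4 \left(15 + t\right)}{-11 + t}$ ($I{\left(t \right)} = 4 \frac{t + 15}{t - 11} = 4 \frac{15 + t}{-11 + t} = \frac{4 \left(15 + t\right)}{-11 + t}$)
$b = 1$ ($b = \left(-1\right)^{2} = 1$)
$c = -4$ ($c = -4 + 0 \left(-4\right) = -4 + 0 = -4$)
$\left(b + I{\left(5 \right)}\right) + c = \left(1 + \frac{4 \left(15 + 5\right)}{-11 + 5}\right) - 4 = \left(1 + 4 \frac{1}{-6} \cdot 20\right) - 4 = \left(1 + 4 \left(- \frac{1}{6}\right) 20\right) - 4 = \left(1 - \frac{40}{3}\right) - 4 = - \frac{37}{3} - 4 = - \frac{49}{3}$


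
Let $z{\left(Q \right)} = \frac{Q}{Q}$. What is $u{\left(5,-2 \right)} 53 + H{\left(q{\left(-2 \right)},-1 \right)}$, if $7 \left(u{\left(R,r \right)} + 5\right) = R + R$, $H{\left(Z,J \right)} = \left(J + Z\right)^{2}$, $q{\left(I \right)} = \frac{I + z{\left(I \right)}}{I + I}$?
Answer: $- \frac{21137}{112} \approx -188.72$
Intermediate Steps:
$z{\left(Q \right)} = 1$
$q{\left(I \right)} = \frac{1 + I}{2 I}$ ($q{\left(I \right)} = \frac{I + 1}{I + I} = \frac{1 + I}{2 I}$)
$u{\left(R,r \right)} = -5 + \frac{2 R}{7}$ ($u{\left(R,r \right)} = -5 + \frac{R + R}{7} = -5 + \frac{2 R}{7}$)
$u{\left(5,-2 \right)} 53 + H{\left(q{\left(-2 \right)},-1 \right)} = \left(-5 + \frac{2}{7} \cdot 5\right) 53 + \left(-1 + \frac{1 - 2}{2 \left(-2\right)}\right)^{2} = \left(-5 + \frac{10}{7}\right) 53 + \left(-1 + \frac{1}{2} \left(- \frac{1}{2}\right) \left(-1\right)\right)^{2} = \left(- \frac{25}{7}\right) 53 + \left(-1 + \frac{1}{4}\right)^{2} = - \frac{1325}{7} + \left(- \frac{3}{4}\right)^{2} = - \frac{1325}{7} + \frac{9}{16} = - \frac{21137}{112}$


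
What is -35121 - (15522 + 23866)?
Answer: -74509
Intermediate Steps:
-35121 - (15522 + 23866) = -35121 - 1*39388 = -35121 - 39388 = -74509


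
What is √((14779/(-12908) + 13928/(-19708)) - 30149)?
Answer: I*√30487557386473558917/31798858 ≈ 173.64*I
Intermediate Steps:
√((14779/(-12908) + 13928/(-19708)) - 30149) = √((14779*(-1/12908) + 13928*(-1/19708)) - 30149) = √((-14779/12908 - 3482/4927) - 30149) = √(-117761789/63597716 - 30149) = √(-1917525301473/63597716) = I*√30487557386473558917/31798858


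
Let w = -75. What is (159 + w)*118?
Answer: 9912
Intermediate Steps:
(159 + w)*118 = (159 - 75)*118 = 84*118 = 9912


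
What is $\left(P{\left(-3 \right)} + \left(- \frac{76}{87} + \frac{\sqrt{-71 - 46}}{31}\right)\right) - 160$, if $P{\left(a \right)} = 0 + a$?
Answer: $- \frac{14257}{87} + \frac{3 i \sqrt{13}}{31} \approx -163.87 + 0.34892 i$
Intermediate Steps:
$P{\left(a \right)} = a$
$\left(P{\left(-3 \right)} + \left(- \frac{76}{87} + \frac{\sqrt{-71 - 46}}{31}\right)\right) - 160 = \left(-3 + \left(- \frac{76}{87} + \frac{\sqrt{-71 - 46}}{31}\right)\right) - 160 = \left(-3 + \left(\left(-76\right) \frac{1}{87} + \sqrt{-117} \cdot \frac{1}{31}\right)\right) - 160 = \left(-3 - \left(\frac{76}{87} - 3 i \sqrt{13} \cdot \frac{1}{31}\right)\right) - 160 = \left(-3 - \left(\frac{76}{87} - \frac{3 i \sqrt{13}}{31}\right)\right) - 160 = \left(- \frac{337}{87} + \frac{3 i \sqrt{13}}{31}\right) - 160 = - \frac{14257}{87} + \frac{3 i \sqrt{13}}{31}$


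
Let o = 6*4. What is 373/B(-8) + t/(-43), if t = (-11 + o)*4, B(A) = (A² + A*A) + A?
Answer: 9799/5160 ≈ 1.8990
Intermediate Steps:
o = 24
B(A) = A + 2*A² (B(A) = (A² + A²) + A = 2*A² + A = A + 2*A²)
t = 52 (t = (-11 + 24)*4 = 13*4 = 52)
373/B(-8) + t/(-43) = 373/((-8*(1 + 2*(-8)))) + 52/(-43) = 373/((-8*(1 - 16))) + 52*(-1/43) = 373/((-8*(-15))) - 52/43 = 373/120 - 52/43 = 9799/5160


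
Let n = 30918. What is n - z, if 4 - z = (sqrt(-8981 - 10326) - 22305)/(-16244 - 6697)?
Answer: 236406793/7647 - I*sqrt(19307)/22941 ≈ 30915.0 - 0.0060568*I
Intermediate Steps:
z = 23153/7647 + I*sqrt(19307)/22941 (z = 4 - (sqrt(-8981 - 10326) - 22305)/(-16244 - 6697) = 4 - (sqrt(-19307) - 22305)/(-22941) = 4 - (I*sqrt(19307) - 22305)*(-1)/22941 = 4 - (-22305 + I*sqrt(19307))*(-1)/22941 = 4 - (7435/7647 - I*sqrt(19307)/22941) = 4 + (-7435/7647 + I*sqrt(19307)/22941) = 23153/7647 + I*sqrt(19307)/22941 ≈ 3.0277 + 0.0060568*I)
n - z = 30918 - (23153/7647 + I*sqrt(19307)/22941) = 30918 + (-23153/7647 - I*sqrt(19307)/22941) = 236406793/7647 - I*sqrt(19307)/22941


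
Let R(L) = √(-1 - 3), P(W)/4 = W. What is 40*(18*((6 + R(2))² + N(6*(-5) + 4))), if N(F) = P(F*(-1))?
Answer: 97920 + 17280*I ≈ 97920.0 + 17280.0*I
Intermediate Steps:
P(W) = 4*W
N(F) = -4*F (N(F) = 4*(F*(-1)) = 4*(-F) = -4*F)
R(L) = 2*I (R(L) = √(-4) = 2*I)
40*(18*((6 + R(2))² + N(6*(-5) + 4))) = 40*(18*((6 + 2*I)² - 4*(6*(-5) + 4))) = 40*(18*((6 + 2*I)² - 4*(-30 + 4))) = 40*(18*((6 + 2*I)² - 4*(-26))) = 40*(18*((6 + 2*I)² + 104)) = 40*(18*(104 + (6 + 2*I)²)) = 40*(1872 + 18*(6 + 2*I)²) = 74880 + 720*(6 + 2*I)²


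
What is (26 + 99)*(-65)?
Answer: -8125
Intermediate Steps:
(26 + 99)*(-65) = 125*(-65) = -8125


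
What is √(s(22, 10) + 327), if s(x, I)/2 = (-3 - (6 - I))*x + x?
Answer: √415 ≈ 20.372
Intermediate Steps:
s(x, I) = 2*x + 2*x*(-9 + I) (s(x, I) = 2*((-3 - (6 - I))*x + x) = 2*((-3 + (-6 + I))*x + x) = 2*((-9 + I)*x + x) = 2*(x*(-9 + I) + x) = 2*(x + x*(-9 + I)) = 2*x + 2*x*(-9 + I))
√(s(22, 10) + 327) = √(2*22*(-8 + 10) + 327) = √(2*22*2 + 327) = √(88 + 327) = √415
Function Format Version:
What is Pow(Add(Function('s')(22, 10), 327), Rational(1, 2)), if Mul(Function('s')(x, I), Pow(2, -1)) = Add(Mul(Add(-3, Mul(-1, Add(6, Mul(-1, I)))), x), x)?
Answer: Pow(415, Rational(1, 2)) ≈ 20.372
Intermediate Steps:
Function('s')(x, I) = Add(Mul(2, x), Mul(2, x, Add(-9, I))) (Function('s')(x, I) = Mul(2, Add(Mul(Add(-3, Mul(-1, Add(6, Mul(-1, I)))), x), x)) = Mul(2, Add(Mul(Add(-3, Add(-6, I)), x), x)) = Mul(2, Add(Mul(Add(-9, I), x), x)) = Mul(2, Add(Mul(x, Add(-9, I)), x)) = Mul(2, Add(x, Mul(x, Add(-9, I)))) = Add(Mul(2, x), Mul(2, x, Add(-9, I))))
Pow(Add(Function('s')(22, 10), 327), Rational(1, 2)) = Pow(Add(Mul(2, 22, Add(-8, 10)), 327), Rational(1, 2)) = Pow(Add(Mul(2, 22, 2), 327), Rational(1, 2)) = Pow(Add(88, 327), Rational(1, 2)) = Pow(415, Rational(1, 2))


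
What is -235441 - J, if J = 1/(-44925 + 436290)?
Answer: -92143366966/391365 ≈ -2.3544e+5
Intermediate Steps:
J = 1/391365 ≈ 2.5552e-6
-235441 - J = -235441 - 1*1/391365 = -235441 - 1/391365 = -92143366966/391365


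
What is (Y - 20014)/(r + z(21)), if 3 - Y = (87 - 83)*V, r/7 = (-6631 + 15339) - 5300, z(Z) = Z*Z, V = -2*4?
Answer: -19979/24297 ≈ -0.82228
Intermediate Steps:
V = -8
z(Z) = Z**2
r = 23856 (r = 7*((-6631 + 15339) - 5300) = 7*(8708 - 5300) = 7*3408 = 23856)
Y = 35 (Y = 3 - (87 - 83)*(-8) = 3 - 4*(-8) = 3 - 1*(-32) = 3 + 32 = 35)
(Y - 20014)/(r + z(21)) = (35 - 20014)/(23856 + 21**2) = -19979/(23856 + 441) = -19979/24297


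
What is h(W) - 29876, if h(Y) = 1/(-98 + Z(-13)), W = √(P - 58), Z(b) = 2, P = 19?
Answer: -2868097/96 ≈ -29876.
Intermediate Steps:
W = I*√39 (W = √(19 - 58) = √(-39) = I*√39 ≈ 6.245*I)
h(Y) = -1/96 (h(Y) = 1/(-98 + 2) = 1/(-96) = -1/96)
h(W) - 29876 = -1/96 - 29876 = -2868097/96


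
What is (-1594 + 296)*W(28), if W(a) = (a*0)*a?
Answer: 0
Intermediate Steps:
W(a) = 0 (W(a) = 0*a = 0)
(-1594 + 296)*W(28) = (-1594 + 296)*0 = -1298*0 = 0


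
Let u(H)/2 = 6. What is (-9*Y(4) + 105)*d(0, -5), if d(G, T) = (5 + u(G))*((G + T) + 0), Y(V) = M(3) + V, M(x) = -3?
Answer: -8160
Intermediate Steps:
u(H) = 12 (u(H) = 2*6 = 12)
Y(V) = -3 + V
d(G, T) = 17*G + 17*T (d(G, T) = (5 + 12)*((G + T) + 0) = 17*(G + T) = 17*G + 17*T)
(-9*Y(4) + 105)*d(0, -5) = (-9*(-3 + 4) + 105)*(17*0 + 17*(-5)) = (-9*1 + 105)*(0 - 85) = (-9 + 105)*(-85) = 96*(-85) = -8160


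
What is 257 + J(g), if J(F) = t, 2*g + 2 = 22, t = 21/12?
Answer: 1035/4 ≈ 258.75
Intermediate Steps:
t = 7/4 (t = 21*(1/12) = 7/4 ≈ 1.7500)
g = 10 (g = -1 + (½)*22 = -1 + 11 = 10)
J(F) = 7/4
257 + J(g) = 257 + 7/4 = 1035/4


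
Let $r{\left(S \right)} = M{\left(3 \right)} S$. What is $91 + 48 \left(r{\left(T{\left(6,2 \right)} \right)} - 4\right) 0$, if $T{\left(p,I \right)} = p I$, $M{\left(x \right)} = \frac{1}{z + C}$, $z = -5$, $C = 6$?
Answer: $91$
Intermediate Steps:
$M{\left(x \right)} = 1$ ($M{\left(x \right)} = \frac{1}{-5 + 6} = 1^{-1} = 1$)
$T{\left(p,I \right)} = I p$
$r{\left(S \right)} = S$ ($r{\left(S \right)} = 1 S = S$)
$91 + 48 \left(r{\left(T{\left(6,2 \right)} \right)} - 4\right) 0 = 91 + 48 \left(2 \cdot 6 - 4\right) 0 = 91 + 48 \left(12 - 4\right) 0 = 91 + 48 \cdot 8 \cdot 0 = 91 + 48 \cdot 0 = 91 + 0 = 91$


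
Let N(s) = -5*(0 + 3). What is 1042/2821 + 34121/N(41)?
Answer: -96239711/42315 ≈ -2274.4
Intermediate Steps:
N(s) = -15 (N(s) = -5*3 = -15)
1042/2821 + 34121/N(41) = 1042/2821 + 34121/(-15) = 1042*(1/2821) + 34121*(-1/15) = 1042/2821 - 34121/15 = -96239711/42315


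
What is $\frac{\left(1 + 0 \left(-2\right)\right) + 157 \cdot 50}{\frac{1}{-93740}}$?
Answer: $-735952740$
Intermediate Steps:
$\frac{\left(1 + 0 \left(-2\right)\right) + 157 \cdot 50}{\frac{1}{-93740}} = \frac{\left(1 + 0\right) + 7850}{- \frac{1}{93740}} = \left(1 + 7850\right) \left(-93740\right) = 7851 \left(-93740\right) = -735952740$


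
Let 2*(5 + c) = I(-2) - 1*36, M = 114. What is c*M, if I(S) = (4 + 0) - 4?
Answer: -2622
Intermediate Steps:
I(S) = 0 (I(S) = 4 - 4 = 0)
c = -23 (c = -5 + (0 - 1*36)/2 = -5 + (0 - 36)/2 = -5 + (½)*(-36) = -5 - 18 = -23)
c*M = -23*114 = -2622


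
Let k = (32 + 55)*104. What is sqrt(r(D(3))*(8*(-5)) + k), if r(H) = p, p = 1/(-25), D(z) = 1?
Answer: 8*sqrt(3535)/5 ≈ 95.129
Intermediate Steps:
p = -1/25 ≈ -0.040000
r(H) = -1/25
k = 9048 (k = 87*104 = 9048)
sqrt(r(D(3))*(8*(-5)) + k) = sqrt(-8*(-5)/25 + 9048) = sqrt(-1/25*(-40) + 9048) = sqrt(8/5 + 9048) = sqrt(45248/5) = 8*sqrt(3535)/5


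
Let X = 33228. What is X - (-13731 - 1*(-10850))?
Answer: 36109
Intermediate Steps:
X - (-13731 - 1*(-10850)) = 33228 - (-13731 - 1*(-10850)) = 33228 - (-13731 + 10850) = 33228 - 1*(-2881) = 33228 + 2881 = 36109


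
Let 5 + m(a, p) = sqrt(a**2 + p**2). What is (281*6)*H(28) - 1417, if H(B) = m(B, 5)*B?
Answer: -237457 + 47208*sqrt(809) ≈ 1.1053e+6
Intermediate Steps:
m(a, p) = -5 + sqrt(a**2 + p**2)
H(B) = B*(-5 + sqrt(25 + B**2)) (H(B) = (-5 + sqrt(B**2 + 5**2))*B = (-5 + sqrt(B**2 + 25))*B = (-5 + sqrt(25 + B**2))*B = B*(-5 + sqrt(25 + B**2)))
(281*6)*H(28) - 1417 = (281*6)*(28*(-5 + sqrt(25 + 28**2))) - 1417 = 1686*(28*(-5 + sqrt(25 + 784))) - 1417 = 1686*(28*(-5 + sqrt(809))) - 1417 = 1686*(-140 + 28*sqrt(809)) - 1417 = (-236040 + 47208*sqrt(809)) - 1417 = -237457 + 47208*sqrt(809)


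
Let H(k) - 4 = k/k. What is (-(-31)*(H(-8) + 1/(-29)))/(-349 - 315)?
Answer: -558/2407 ≈ -0.23182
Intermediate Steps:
H(k) = 5 (H(k) = 4 + k/k = 4 + 1 = 5)
(-(-31)*(H(-8) + 1/(-29)))/(-349 - 315) = (-(-31)*(5 + 1/(-29)))/(-349 - 315) = (-(-31)*(5 - 1/29))/(-664) = -(-1)*(-31*144/29)/664 = -(-1)*(-4464)/(664*29) = -1/664*4464/29 = -558/2407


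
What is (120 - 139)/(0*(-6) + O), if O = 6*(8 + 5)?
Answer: -19/78 ≈ -0.24359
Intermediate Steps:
O = 78 (O = 6*13 = 78)
(120 - 139)/(0*(-6) + O) = (120 - 139)/(0*(-6) + 78) = -19/(0 + 78) = -19/78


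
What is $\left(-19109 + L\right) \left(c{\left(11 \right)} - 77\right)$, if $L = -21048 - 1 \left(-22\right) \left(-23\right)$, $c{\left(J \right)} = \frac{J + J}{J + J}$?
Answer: $3090388$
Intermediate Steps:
$c{\left(J \right)} = 1$ ($c{\left(J \right)} = \frac{2 J}{2 J} = 2 J \frac{1}{2 J} = 1$)
$L = -21554$ ($L = -21048 - \left(-22\right) \left(-23\right) = -21048 - 506 = -21554$)
$\left(-19109 + L\right) \left(c{\left(11 \right)} - 77\right) = \left(-19109 - 21554\right) \left(1 - 77\right) = \left(-40663\right) \left(-76\right) = 3090388$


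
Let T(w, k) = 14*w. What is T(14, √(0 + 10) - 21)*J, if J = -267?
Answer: -52332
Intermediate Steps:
T(14, √(0 + 10) - 21)*J = (14*14)*(-267) = 196*(-267) = -52332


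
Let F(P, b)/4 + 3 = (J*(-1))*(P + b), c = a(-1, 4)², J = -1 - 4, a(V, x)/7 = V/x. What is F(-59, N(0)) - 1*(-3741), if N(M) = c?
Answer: 10441/4 ≈ 2610.3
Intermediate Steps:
a(V, x) = 7*V/x (a(V, x) = 7*(V/x) = 7*V/x)
J = -5
c = 49/16 (c = (7*(-1)/4)² = (7*(-1)*(¼))² = (-7/4)² = 49/16 ≈ 3.0625)
N(M) = 49/16
F(P, b) = -12 + 20*P + 20*b (F(P, b) = -12 + 4*((-5*(-1))*(P + b)) = -12 + 4*(5*(P + b)) = -12 + 4*(5*P + 5*b) = -12 + (20*P + 20*b) = -12 + 20*P + 20*b)
F(-59, N(0)) - 1*(-3741) = (-12 + 20*(-59) + 20*(49/16)) - 1*(-3741) = (-12 - 1180 + 245/4) + 3741 = -4523/4 + 3741 = 10441/4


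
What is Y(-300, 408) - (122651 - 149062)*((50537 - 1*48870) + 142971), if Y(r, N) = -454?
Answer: 3820033764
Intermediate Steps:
Y(-300, 408) - (122651 - 149062)*((50537 - 1*48870) + 142971) = -454 - (122651 - 149062)*((50537 - 1*48870) + 142971) = -454 - (-26411)*((50537 - 48870) + 142971) = -454 - (-26411)*(1667 + 142971) = -454 - (-26411)*144638 = -454 - 1*(-3820034218) = -454 + 3820034218 = 3820033764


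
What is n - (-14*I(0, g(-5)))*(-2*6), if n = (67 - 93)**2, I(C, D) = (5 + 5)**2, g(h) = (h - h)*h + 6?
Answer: -16124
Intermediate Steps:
g(h) = 6 (g(h) = 0*h + 6 = 0 + 6 = 6)
I(C, D) = 100 (I(C, D) = 10**2 = 100)
n = 676 (n = (-26)**2 = 676)
n - (-14*I(0, g(-5)))*(-2*6) = 676 - (-14*100)*(-2*6) = 676 - (-1400)*(-12) = 676 - 1*16800 = 676 - 16800 = -16124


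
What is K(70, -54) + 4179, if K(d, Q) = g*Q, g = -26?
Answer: 5583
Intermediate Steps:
K(d, Q) = -26*Q
K(70, -54) + 4179 = -26*(-54) + 4179 = 1404 + 4179 = 5583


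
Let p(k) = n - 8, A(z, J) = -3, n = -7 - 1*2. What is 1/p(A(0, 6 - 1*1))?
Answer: -1/17 ≈ -0.058824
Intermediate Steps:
n = -9 (n = -7 - 2 = -9)
p(k) = -17 (p(k) = -9 - 8 = -17)
1/p(A(0, 6 - 1*1)) = 1/(-17) = -1/17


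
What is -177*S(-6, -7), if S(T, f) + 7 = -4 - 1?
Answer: 2124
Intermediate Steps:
S(T, f) = -12 (S(T, f) = -7 + (-4 - 1) = -7 - 5 = -12)
-177*S(-6, -7) = -177*(-12) = 2124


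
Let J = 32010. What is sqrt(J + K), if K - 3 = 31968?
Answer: 3*sqrt(7109) ≈ 252.94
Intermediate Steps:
K = 31971 (K = 3 + 31968 = 31971)
sqrt(J + K) = sqrt(32010 + 31971) = sqrt(63981) = 3*sqrt(7109)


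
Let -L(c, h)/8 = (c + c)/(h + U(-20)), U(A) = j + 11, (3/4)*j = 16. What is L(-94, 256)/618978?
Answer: 752/89235995 ≈ 8.4271e-6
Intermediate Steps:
j = 64/3 (j = (4/3)*16 = 64/3 ≈ 21.333)
U(A) = 97/3 (U(A) = 64/3 + 11 = 97/3)
L(c, h) = -16*c/(97/3 + h) (L(c, h) = -8*(c + c)/(h + 97/3) = -8*2*c/(97/3 + h) = -16*c/(97/3 + h))
L(-94, 256)/618978 = -48*(-94)/(97 + 3*256)/618978 = -48*(-94)/(97 + 768)*(1/618978) = -48*(-94)/865*(1/618978) = -48*(-94)*1/865*(1/618978) = (4512/865)*(1/618978) = 752/89235995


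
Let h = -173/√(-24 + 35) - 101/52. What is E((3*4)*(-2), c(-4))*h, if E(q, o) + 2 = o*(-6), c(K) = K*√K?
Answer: (1 - 24*I)*(1111 + 8996*√11)/286 ≈ 108.21 - 2597.0*I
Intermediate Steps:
c(K) = K^(3/2)
E(q, o) = -2 - 6*o (E(q, o) = -2 + o*(-6) = -2 - 6*o)
h = -101/52 - 173*√11/11 (h = -173*√11/11 - 101*1/52 = -173*√11/11 - 101/52 = -101/52 - 173*√11/11 ≈ -54.104)
E((3*4)*(-2), c(-4))*h = (-2 - (-48)*I)*(-101/52 - 173*√11/11) = (-2 + 48*I)*(-101/52 - 173*√11/11)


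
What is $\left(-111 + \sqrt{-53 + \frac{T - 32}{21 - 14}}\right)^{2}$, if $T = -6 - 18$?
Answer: $\left(111 - i \sqrt{61}\right)^{2} \approx 12260.0 - 1733.9 i$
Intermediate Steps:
$T = -24$
$\left(-111 + \sqrt{-53 + \frac{T - 32}{21 - 14}}\right)^{2} = \left(-111 + \sqrt{-53 + \frac{-24 - 32}{21 - 14}}\right)^{2} = \left(-111 + \sqrt{-53 - \frac{56}{7}}\right)^{2} = \left(-111 + \sqrt{-53 - 8}\right)^{2} = \left(-111 + \sqrt{-61}\right)^{2} = \left(-111 + i \sqrt{61}\right)^{2}$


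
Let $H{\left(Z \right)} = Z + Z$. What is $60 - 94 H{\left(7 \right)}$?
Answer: $-1256$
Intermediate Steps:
$H{\left(Z \right)} = 2 Z$
$60 - 94 H{\left(7 \right)} = 60 - 94 \cdot 2 \cdot 7 = 60 - 1316 = -1256$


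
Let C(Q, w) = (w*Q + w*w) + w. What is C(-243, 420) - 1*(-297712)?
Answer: 372472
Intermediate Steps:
C(Q, w) = w + w² + Q*w (C(Q, w) = (Q*w + w²) + w = (w² + Q*w) + w = w + w² + Q*w)
C(-243, 420) - 1*(-297712) = 420*(1 - 243 + 420) - 1*(-297712) = 420*178 + 297712 = 74760 + 297712 = 372472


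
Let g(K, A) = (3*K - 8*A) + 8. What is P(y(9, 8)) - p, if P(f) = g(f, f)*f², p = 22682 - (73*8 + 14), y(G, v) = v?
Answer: -24132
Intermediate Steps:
g(K, A) = 8 - 8*A + 3*K (g(K, A) = (-8*A + 3*K) + 8 = 8 - 8*A + 3*K)
p = 22084 (p = 22682 - (584 + 14) = 22682 - 1*598 = 22682 - 598 = 22084)
P(f) = f²*(8 - 5*f) (P(f) = (8 - 8*f + 3*f)*f² = (8 - 5*f)*f² = f²*(8 - 5*f))
P(y(9, 8)) - p = 8²*(8 - 5*8) - 1*22084 = 64*(8 - 40) - 22084 = 64*(-32) - 22084 = -2048 - 22084 = -24132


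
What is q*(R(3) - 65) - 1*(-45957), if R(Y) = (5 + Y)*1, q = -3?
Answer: 46128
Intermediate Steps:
R(Y) = 5 + Y
q*(R(3) - 65) - 1*(-45957) = -3*((5 + 3) - 65) - 1*(-45957) = -3*(8 - 65) + 45957 = -3*(-57) + 45957 = 171 + 45957 = 46128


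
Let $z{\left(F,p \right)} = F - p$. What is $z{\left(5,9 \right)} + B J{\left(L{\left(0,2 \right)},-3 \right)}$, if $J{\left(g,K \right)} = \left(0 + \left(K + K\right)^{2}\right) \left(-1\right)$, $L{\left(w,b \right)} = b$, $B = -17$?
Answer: $608$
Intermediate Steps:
$J{\left(g,K \right)} = - 4 K^{2}$ ($J{\left(g,K \right)} = \left(0 + \left(2 K\right)^{2}\right) \left(-1\right) = \left(0 + 4 K^{2}\right) \left(-1\right) = 4 K^{2} \left(-1\right) = - 4 K^{2}$)
$z{\left(5,9 \right)} + B J{\left(L{\left(0,2 \right)},-3 \right)} = \left(5 - 9\right) - 17 \left(- 4 \left(-3\right)^{2}\right) = \left(5 - 9\right) - 17 \left(\left(-4\right) 9\right) = -4 - -612 = -4 + 612 = 608$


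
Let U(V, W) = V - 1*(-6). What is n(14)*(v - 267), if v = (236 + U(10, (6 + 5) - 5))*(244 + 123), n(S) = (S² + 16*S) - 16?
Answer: 37255668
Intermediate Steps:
U(V, W) = 6 + V (U(V, W) = V + 6 = 6 + V)
n(S) = -16 + S² + 16*S
v = 92484 (v = (236 + (6 + 10))*(244 + 123) = (236 + 16)*367 = 252*367 = 92484)
n(14)*(v - 267) = (-16 + 14² + 16*14)*(92484 - 267) = (-16 + 196 + 224)*92217 = 404*92217 = 37255668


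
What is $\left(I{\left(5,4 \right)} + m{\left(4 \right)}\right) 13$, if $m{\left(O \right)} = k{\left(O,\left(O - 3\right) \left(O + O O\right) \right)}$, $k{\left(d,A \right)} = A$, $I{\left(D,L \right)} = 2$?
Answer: $286$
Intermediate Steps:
$m{\left(O \right)} = \left(-3 + O\right) \left(O + O^{2}\right)$ ($m{\left(O \right)} = \left(O - 3\right) \left(O + O O\right) = \left(-3 + O\right) \left(O + O^{2}\right)$)
$\left(I{\left(5,4 \right)} + m{\left(4 \right)}\right) 13 = \left(2 + 4 \left(-3 + 4^{2} - 8\right)\right) 13 = \left(2 + 4 \left(-3 + 16 - 8\right)\right) 13 = \left(2 + 4 \cdot 5\right) 13 = \left(2 + 20\right) 13 = 22 \cdot 13 = 286$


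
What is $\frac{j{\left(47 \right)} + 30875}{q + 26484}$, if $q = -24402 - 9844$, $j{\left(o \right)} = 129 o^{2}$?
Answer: $- \frac{157918}{3881} \approx -40.69$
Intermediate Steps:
$q = -34246$ ($q = -24402 - 9844 = -34246$)
$\frac{j{\left(47 \right)} + 30875}{q + 26484} = \frac{129 \cdot 47^{2} + 30875}{-34246 + 26484} = \frac{129 \cdot 2209 + 30875}{-7762} = \left(284961 + 30875\right) \left(- \frac{1}{7762}\right) = 315836 \left(- \frac{1}{7762}\right) = - \frac{157918}{3881}$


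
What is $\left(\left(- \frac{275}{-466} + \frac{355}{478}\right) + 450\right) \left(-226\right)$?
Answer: $- \frac{5680141620}{55687} \approx -1.02 \cdot 10^{5}$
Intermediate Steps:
$\left(\left(- \frac{275}{-466} + \frac{355}{478}\right) + 450\right) \left(-226\right) = \left(\left(\left(-275\right) \left(- \frac{1}{466}\right) + 355 \cdot \frac{1}{478}\right) + 450\right) \left(-226\right) = \left(\left(\frac{275}{466} + \frac{355}{478}\right) + 450\right) \left(-226\right) = \left(\frac{74220}{55687} + 450\right) \left(-226\right) = \frac{25133370}{55687} \left(-226\right) = - \frac{5680141620}{55687}$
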